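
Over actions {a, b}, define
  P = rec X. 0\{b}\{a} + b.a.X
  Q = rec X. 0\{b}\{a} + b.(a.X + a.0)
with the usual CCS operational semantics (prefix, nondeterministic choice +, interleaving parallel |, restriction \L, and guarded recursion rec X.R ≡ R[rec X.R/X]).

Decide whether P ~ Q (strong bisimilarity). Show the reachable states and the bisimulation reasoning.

P's transition system — 2 states:
  m0 = rec X. 0\{b}\{a} + b.a.X has moves =b=> m1
  m1 = a.(rec X. 0\{b}\{a} + b.a.X) has moves =a=> m0
Q's transition system — 3 states:
  n0 = rec X. 0\{b}\{a} + b.(a.X + a.0) has moves =b=> n1
  n1 = a.(rec X. 0\{b}\{a} + b.(a.X + a.0)) + a.0 has moves =a=> n0, =a=> n2
  n2 = 0 has moves stopped
Partition-refinement fixed point:
  B0 = {m0}
  B1 = {m1}
  B2 = {n0}
  B3 = {n1}
  B4 = {n2}
m0 ∈ B0, n0 ∈ B2 → different blocks

NO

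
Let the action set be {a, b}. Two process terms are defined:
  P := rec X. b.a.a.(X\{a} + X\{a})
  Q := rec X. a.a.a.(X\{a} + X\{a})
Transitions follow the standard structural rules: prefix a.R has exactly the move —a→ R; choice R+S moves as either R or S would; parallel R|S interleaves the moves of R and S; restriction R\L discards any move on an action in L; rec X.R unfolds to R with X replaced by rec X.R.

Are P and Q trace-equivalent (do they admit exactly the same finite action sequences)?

trace-distinct — witness ⟨b⟩

Reachable graph of P (5 states):
  u0 = rec X. b.a.a.(X\{a} + X\{a}) has moves —b→ u1
  u1 = a.a.((rec X. b.a.a.(X\{a} + X\{a}))\{a} + (rec X. b.a.a.(X\{a} + X\{a}))\{a}) has moves —a→ u2
  u2 = a.((rec X. b.a.a.(X\{a} + X\{a}))\{a} + (rec X. b.a.a.(X\{a} + X\{a}))\{a}) has moves —a→ u3
  u3 = (rec X. b.a.a.(X\{a} + X\{a}))\{a} + (rec X. b.a.a.(X\{a} + X\{a}))\{a} has moves —b→ u4
  u4 = (a.a.((rec X. b.a.a.(X\{a} + X\{a}))\{a} + (rec X. b.a.a.(X\{a} + X\{a}))\{a}))\{a} has moves ∅
Reachable graph of Q (4 states):
  v0 = rec X. a.a.a.(X\{a} + X\{a}) has moves —a→ v1
  v1 = a.a.((rec X. a.a.a.(X\{a} + X\{a}))\{a} + (rec X. a.a.a.(X\{a} + X\{a}))\{a}) has moves —a→ v2
  v2 = a.((rec X. a.a.a.(X\{a} + X\{a}))\{a} + (rec X. a.a.a.(X\{a} + X\{a}))\{a}) has moves —a→ v3
  v3 = (rec X. a.a.a.(X\{a} + X\{a}))\{a} + (rec X. a.a.a.(X\{a} + X\{a}))\{a} has moves ∅
Executing b from P (initial set {u0}):
  after b @ step 1: {u1}
  — P admits the full trace.
Executing b from Q (initial set {v0}):
  after b @ step 1: ∅  — Q cannot continue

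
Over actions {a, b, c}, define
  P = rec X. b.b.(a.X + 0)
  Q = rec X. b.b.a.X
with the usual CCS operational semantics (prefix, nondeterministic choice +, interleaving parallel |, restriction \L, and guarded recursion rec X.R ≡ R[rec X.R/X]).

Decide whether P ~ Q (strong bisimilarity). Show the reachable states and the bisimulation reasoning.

P's transition system — 3 states:
  u0 = rec X. b.b.(a.X + 0) → -b-> u1
  u1 = b.(a.(rec X. b.b.(a.X + 0)) + 0) → -b-> u2
  u2 = a.(rec X. b.b.(a.X + 0)) + 0 → -a-> u0
Q's transition system — 3 states:
  v0 = rec X. b.b.a.X → -b-> v1
  v1 = b.a.(rec X. b.b.a.X) → -b-> v2
  v2 = a.(rec X. b.b.a.X) → -a-> v0
Partition-refinement fixed point:
  B0 = {u0, v0}
  B1 = {u1, v1}
  B2 = {u2, v2}
u0 ∈ B0, v0 ∈ B0 → same block

P ~ Q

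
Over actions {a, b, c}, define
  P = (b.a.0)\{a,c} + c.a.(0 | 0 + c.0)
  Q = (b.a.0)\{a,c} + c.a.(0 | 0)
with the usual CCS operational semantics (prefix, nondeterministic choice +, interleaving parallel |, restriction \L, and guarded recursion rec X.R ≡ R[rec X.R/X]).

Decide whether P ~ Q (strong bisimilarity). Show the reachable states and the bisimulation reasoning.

not bisimilar

Reachable graph of P (5 states):
  s0 = (b.a.0)\{a,c} + c.a.(0 | 0 + c.0) ⊢ =b=> s1, =c=> s2
  s1 = (a.0)\{a,c} ⊢ stopped
  s2 = a.(0 | 0 + c.0) ⊢ =a=> s3
  s3 = 0 | 0 + c.0 ⊢ =c=> s4
  s4 = 0 ⊢ stopped
Reachable graph of Q (4 states):
  t0 = (b.a.0)\{a,c} + c.a.(0 | 0) ⊢ =b=> t1, =c=> t2
  t1 = (a.0)\{a,c} ⊢ stopped
  t2 = a.(0 | 0) ⊢ =a=> t3
  t3 = 0 | 0 ⊢ stopped
Coarsest stable partition (strong bisimilarity classes):
  B0 = {s0}
  B1 = {s1, s4, t1, t3}
  B2 = {s2}
  B3 = {s3}
  B4 = {t0}
  B5 = {t2}
s0 ∈ B0, t0 ∈ B4 → different blocks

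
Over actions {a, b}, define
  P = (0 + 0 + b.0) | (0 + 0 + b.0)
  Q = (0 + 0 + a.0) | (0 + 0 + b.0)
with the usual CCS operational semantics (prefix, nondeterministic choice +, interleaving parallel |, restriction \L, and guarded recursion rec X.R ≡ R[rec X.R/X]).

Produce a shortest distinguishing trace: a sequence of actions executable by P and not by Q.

P's transition system — 4 states:
  u0 = (0 + 0 + b.0) | (0 + 0 + b.0) :: —b→ u1, —b→ u2
  u1 = (0 + 0 + b.0) | 0 :: —b→ u3
  u2 = 0 | (0 + 0 + b.0) :: —b→ u3
  u3 = 0 | 0 :: deadlocked
Q's transition system — 4 states:
  v0 = (0 + 0 + a.0) | (0 + 0 + b.0) :: —a→ v1, —b→ v2
  v1 = 0 | (0 + 0 + b.0) :: —b→ v3
  v2 = (0 + 0 + a.0) | 0 :: —a→ v3
  v3 = 0 | 0 :: deadlocked
Run σ = ⟨bb⟩ on P: start {u0}
  after b @ step 1: {u1, u2}
  after b @ step 2: {u3}
  — P admits the full trace.
Run σ = ⟨bb⟩ on Q: start {v0}
  after b @ step 1: {v2}
  after b @ step 2: ∅  — Q cannot continue

bb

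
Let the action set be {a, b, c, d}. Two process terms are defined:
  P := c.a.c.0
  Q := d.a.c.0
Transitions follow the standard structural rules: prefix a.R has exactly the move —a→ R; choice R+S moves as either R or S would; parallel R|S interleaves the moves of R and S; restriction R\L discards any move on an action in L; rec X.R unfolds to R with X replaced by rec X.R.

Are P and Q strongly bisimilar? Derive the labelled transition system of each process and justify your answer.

P ≁ Q

P's transition system — 4 states:
  p0 = c.a.c.0 → ··c··> p1
  p1 = a.c.0 → ··a··> p2
  p2 = c.0 → ··c··> p3
  p3 = 0 → stopped
Q's transition system — 4 states:
  q0 = d.a.c.0 → ··d··> q1
  q1 = a.c.0 → ··a··> q2
  q2 = c.0 → ··c··> q3
  q3 = 0 → stopped
Bisimilarity quotient blocks:
  B0 = {p0}
  B1 = {p1, q1}
  B2 = {p2, q2}
  B3 = {p3, q3}
  B4 = {q0}
p0 ∈ B0, q0 ∈ B4 → different blocks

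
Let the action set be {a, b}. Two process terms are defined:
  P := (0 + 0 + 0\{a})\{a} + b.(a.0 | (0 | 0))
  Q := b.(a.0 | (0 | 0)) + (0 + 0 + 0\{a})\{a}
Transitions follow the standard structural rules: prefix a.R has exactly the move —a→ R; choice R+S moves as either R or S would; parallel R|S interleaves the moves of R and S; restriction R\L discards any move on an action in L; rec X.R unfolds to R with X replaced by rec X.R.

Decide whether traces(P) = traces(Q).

trace-equivalent

LTS(P): 3 reachable states
  m0 = (0 + 0 + 0\{a})\{a} + b.(a.0 | (0 | 0)) → ··b··> m1
  m1 = a.0 | (0 | 0) → ··a··> m2
  m2 = 0 | (0 | 0) → stopped
LTS(Q): 3 reachable states
  n0 = b.(a.0 | (0 | 0)) + (0 + 0 + 0\{a})\{a} → ··b··> n1
  n1 = a.0 | (0 | 0) → ··a··> n2
  n2 = 0 | (0 | 0) → stopped
Bisimilarity quotient blocks:
  B0 = {m0, n0}
  B1 = {m1, n1}
  B2 = {m2, n2}
m0 ∈ B0, n0 ∈ B0 → same block
Bisimilar ⇒ trace-equivalent.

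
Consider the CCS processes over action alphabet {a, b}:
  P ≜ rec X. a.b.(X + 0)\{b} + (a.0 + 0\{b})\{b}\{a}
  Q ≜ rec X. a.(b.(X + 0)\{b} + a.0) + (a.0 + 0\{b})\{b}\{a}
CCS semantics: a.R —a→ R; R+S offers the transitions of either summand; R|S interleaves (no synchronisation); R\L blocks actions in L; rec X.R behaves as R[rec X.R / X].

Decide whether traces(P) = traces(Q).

traces(P) ≠ traces(Q) — witness ⟨aa⟩

Reachable graph of P (4 states):
  m0 = rec X. a.b.(X + 0)\{b} + (a.0 + 0\{b})\{b}\{a} ⊢ —a→ m1
  m1 = b.((rec X. a.b.(X + 0)\{b} + (a.0 + 0\{b})\{b}\{a}) + 0)\{b} ⊢ —b→ m2
  m2 = ((rec X. a.b.(X + 0)\{b} + (a.0 + 0\{b})\{b}\{a}) + 0)\{b} ⊢ —a→ m3
  m3 = (b.((rec X. a.b.(X + 0)\{b} + (a.0 + 0\{b})\{b}\{a}) + 0)\{b})\{b} ⊢ (no moves)
Reachable graph of Q (6 states):
  n0 = rec X. a.(b.(X + 0)\{b} + a.0) + (a.0 + 0\{b})\{b}\{a} ⊢ —a→ n1
  n1 = b.((rec X. a.(b.(X + 0)\{b} + a.0) + (a.0 + 0\{b})\{b}\{a}) + 0)\{b} + a.0 ⊢ —a→ n2, —b→ n3
  n2 = 0 ⊢ (no moves)
  n3 = ((rec X. a.(b.(X + 0)\{b} + a.0) + (a.0 + 0\{b})\{b}\{a}) + 0)\{b} ⊢ —a→ n4
  n4 = (b.((rec X. a.(b.(X + 0)\{b} + a.0) + (a.0 + 0\{b})\{b}\{a}) + 0)\{b} + a.0)\{b} ⊢ —a→ n5
  n5 = 0\{b} ⊢ (no moves)
Run σ = ⟨aa⟩ on Q: start {n0}
  after a @ step 1: {n1}
  after a @ step 2: {n2}
  Q completes σ.
Run σ = ⟨aa⟩ on P: start {m0}
  after a @ step 1: {m1}
  after a @ step 2: no successor for P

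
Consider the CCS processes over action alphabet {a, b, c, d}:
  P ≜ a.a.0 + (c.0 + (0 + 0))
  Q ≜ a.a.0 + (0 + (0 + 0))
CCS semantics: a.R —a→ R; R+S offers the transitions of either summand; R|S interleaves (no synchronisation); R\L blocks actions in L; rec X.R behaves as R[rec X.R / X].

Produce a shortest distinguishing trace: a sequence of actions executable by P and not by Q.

c

Reachable graph of P (3 states):
  u0 = a.a.0 + (c.0 + (0 + 0)) ⊢ —a→ u1, —c→ u2
  u1 = a.0 ⊢ —a→ u2
  u2 = 0 ⊢ ·
Reachable graph of Q (3 states):
  v0 = a.a.0 + (0 + (0 + 0)) ⊢ —a→ v1
  v1 = a.0 ⊢ —a→ v2
  v2 = 0 ⊢ ·
Run σ = ⟨c⟩ on P: start {u0}
  [1] c ⇒ {u2}
  P completes σ.
Run σ = ⟨c⟩ on Q: start {v0}
  [1] c ⇒ ∅ (Q stuck)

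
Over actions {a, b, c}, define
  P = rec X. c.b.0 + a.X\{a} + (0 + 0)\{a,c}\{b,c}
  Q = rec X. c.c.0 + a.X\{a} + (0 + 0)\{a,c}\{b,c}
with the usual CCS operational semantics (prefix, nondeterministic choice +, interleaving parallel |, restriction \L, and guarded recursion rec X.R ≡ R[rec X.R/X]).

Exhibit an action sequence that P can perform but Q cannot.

LTS(P): 6 reachable states
  u0 = rec X. c.b.0 + a.X\{a} + (0 + 0)\{a,c}\{b,c} ⊢ =a=> u1, =c=> u2
  u1 = (rec X. c.b.0 + a.X\{a} + (0 + 0)\{a,c}\{b,c})\{a} ⊢ =c=> u3
  u2 = b.0 ⊢ =b=> u4
  u3 = (b.0)\{a} ⊢ =b=> u5
  u4 = 0 ⊢ (no moves)
  u5 = 0\{a} ⊢ (no moves)
LTS(Q): 6 reachable states
  v0 = rec X. c.c.0 + a.X\{a} + (0 + 0)\{a,c}\{b,c} ⊢ =a=> v1, =c=> v2
  v1 = (rec X. c.c.0 + a.X\{a} + (0 + 0)\{a,c}\{b,c})\{a} ⊢ =c=> v3
  v2 = c.0 ⊢ =c=> v4
  v3 = (c.0)\{a} ⊢ =c=> v5
  v4 = 0 ⊢ (no moves)
  v5 = 0\{a} ⊢ (no moves)
Executing cb from P (initial set {u0}):
  after c @ step 1: {u2}
  after b @ step 2: {u4}
  ✓ P
Executing cb from Q (initial set {v0}):
  after c @ step 1: {v2}
  after b @ step 2: ∅  — Q cannot continue

cb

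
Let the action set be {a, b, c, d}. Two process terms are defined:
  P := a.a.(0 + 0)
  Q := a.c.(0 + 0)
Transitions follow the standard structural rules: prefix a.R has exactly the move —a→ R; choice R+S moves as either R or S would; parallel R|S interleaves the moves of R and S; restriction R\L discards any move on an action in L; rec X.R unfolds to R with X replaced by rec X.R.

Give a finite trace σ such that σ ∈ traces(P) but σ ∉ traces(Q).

P's transition system — 3 states:
  s0 = a.a.(0 + 0) has moves ··a··> s1
  s1 = a.(0 + 0) has moves ··a··> s2
  s2 = 0 + 0 has moves ∅
Q's transition system — 3 states:
  t0 = a.c.(0 + 0) has moves ··a··> t1
  t1 = c.(0 + 0) has moves ··c··> t2
  t2 = 0 + 0 has moves ∅
Executing aa from P (initial set {s0}):
  step 1 (a): {s1}
  step 2 (a): {s2}
  — P admits the full trace.
Executing aa from Q (initial set {t0}):
  step 1 (a): {t1}
  step 2 (a): ∅  — Q cannot continue

aa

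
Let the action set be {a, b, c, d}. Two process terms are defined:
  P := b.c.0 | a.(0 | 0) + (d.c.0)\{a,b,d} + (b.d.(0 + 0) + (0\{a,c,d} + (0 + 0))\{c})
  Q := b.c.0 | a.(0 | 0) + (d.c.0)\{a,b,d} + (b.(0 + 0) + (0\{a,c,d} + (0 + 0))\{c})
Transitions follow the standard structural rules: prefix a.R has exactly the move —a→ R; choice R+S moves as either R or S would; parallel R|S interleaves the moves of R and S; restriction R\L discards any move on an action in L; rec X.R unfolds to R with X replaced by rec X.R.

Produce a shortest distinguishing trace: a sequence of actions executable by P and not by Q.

bd

P's transition system — 8 states:
  u0 = b.c.0 | a.(0 | 0) + (d.c.0)\{a,b,d} + (b.d.(0 + 0) + (0\{a,c,d} + (0 + 0))\{c}) → --a--▸ u1, --b--▸ u2, --b--▸ u3
  u1 = b.c.0 | (0 | 0) → --b--▸ u4
  u2 = c.0 | a.(0 | 0) → --a--▸ u4, --c--▸ u5
  u3 = d.(0 + 0) → --d--▸ u6
  u4 = c.0 | (0 | 0) → --c--▸ u7
  u5 = 0 | a.(0 | 0) → --a--▸ u7
  u6 = 0 + 0 → ∅
  u7 = 0 | (0 | 0) → ∅
Q's transition system — 7 states:
  v0 = b.c.0 | a.(0 | 0) + (d.c.0)\{a,b,d} + (b.(0 + 0) + (0\{a,c,d} + (0 + 0))\{c}) → --a--▸ v1, --b--▸ v2, --b--▸ v3
  v1 = b.c.0 | (0 | 0) → --b--▸ v4
  v2 = 0 + 0 → ∅
  v3 = c.0 | a.(0 | 0) → --a--▸ v4, --c--▸ v5
  v4 = c.0 | (0 | 0) → --c--▸ v6
  v5 = 0 | a.(0 | 0) → --a--▸ v6
  v6 = 0 | (0 | 0) → ∅
Trace ⟨bd⟩ through P, begin at {u0}:
  after b @ step 1: {u2, u3}
  after d @ step 2: {u6}
  ✓ P
Trace ⟨bd⟩ through Q, begin at {v0}:
  after b @ step 1: {v2, v3}
  after d @ step 2: ∅  — Q cannot continue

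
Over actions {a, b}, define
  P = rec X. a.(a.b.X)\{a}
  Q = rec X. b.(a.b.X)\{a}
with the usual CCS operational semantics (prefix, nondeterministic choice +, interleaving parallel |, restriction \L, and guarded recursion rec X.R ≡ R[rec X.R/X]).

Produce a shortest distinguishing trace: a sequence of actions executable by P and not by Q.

a

LTS(P): 2 reachable states
  m0 = rec X. a.(a.b.X)\{a} has moves --a--▸ m1
  m1 = (a.b.(rec X. a.(a.b.X)\{a}))\{a} has moves (no moves)
LTS(Q): 2 reachable states
  n0 = rec X. b.(a.b.X)\{a} has moves --b--▸ n1
  n1 = (a.b.(rec X. b.(a.b.X)\{a}))\{a} has moves (no moves)
Run σ = ⟨a⟩ on P: start {m0}
  step 1 (a): {m1}
  — P admits the full trace.
Run σ = ⟨a⟩ on Q: start {n0}
  step 1 (a): no successor for Q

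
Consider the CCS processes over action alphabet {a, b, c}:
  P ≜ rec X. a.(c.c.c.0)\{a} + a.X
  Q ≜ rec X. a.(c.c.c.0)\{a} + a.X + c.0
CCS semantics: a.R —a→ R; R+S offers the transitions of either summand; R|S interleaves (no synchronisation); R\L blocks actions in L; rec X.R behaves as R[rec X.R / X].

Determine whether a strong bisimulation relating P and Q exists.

LTS(P): 5 reachable states
  m0 = rec X. a.(c.c.c.0)\{a} + a.X → ··a··> m0, ··a··> m1
  m1 = (c.c.c.0)\{a} → ··c··> m2
  m2 = (c.c.0)\{a} → ··c··> m3
  m3 = (c.0)\{a} → ··c··> m4
  m4 = 0\{a} → stopped
LTS(Q): 6 reachable states
  n0 = rec X. a.(c.c.c.0)\{a} + a.X + c.0 → ··a··> n0, ··a··> n1, ··c··> n2
  n1 = (c.c.c.0)\{a} → ··c··> n3
  n2 = 0 → stopped
  n3 = (c.c.0)\{a} → ··c··> n4
  n4 = (c.0)\{a} → ··c··> n5
  n5 = 0\{a} → stopped
Coarsest stable partition (strong bisimilarity classes):
  B0 = {m0}
  B1 = {m1, n1}
  B2 = {m2, n3}
  B3 = {m3, n4}
  B4 = {m4, n2, n5}
  B5 = {n0}
m0 ∈ B0, n0 ∈ B5 → different blocks

P ≁ Q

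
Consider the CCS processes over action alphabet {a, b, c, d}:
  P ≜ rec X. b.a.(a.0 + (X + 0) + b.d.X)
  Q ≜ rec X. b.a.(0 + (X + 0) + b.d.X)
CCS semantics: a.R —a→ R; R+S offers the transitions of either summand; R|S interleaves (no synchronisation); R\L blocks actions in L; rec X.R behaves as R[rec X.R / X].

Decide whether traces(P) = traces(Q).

traces(P) ≠ traces(Q) — witness ⟨baa⟩

Reachable graph of P (5 states):
  u0 = rec X. b.a.(a.0 + (X + 0) + b.d.X) :: =b=> u1
  u1 = a.(a.0 + ((rec X. b.a.(a.0 + (X + 0) + b.d.X)) + 0) + b.d.(rec X. b.a.(a.0 + (X + 0) + b.d.X))) :: =a=> u2
  u2 = a.0 + ((rec X. b.a.(a.0 + (X + 0) + b.d.X)) + 0) + b.d.(rec X. b.a.(a.0 + (X + 0) + b.d.X)) :: =a=> u3, =b=> u1, =b=> u4
  u3 = 0 :: ·
  u4 = d.(rec X. b.a.(a.0 + (X + 0) + b.d.X)) :: =d=> u0
Reachable graph of Q (4 states):
  v0 = rec X. b.a.(0 + (X + 0) + b.d.X) :: =b=> v1
  v1 = a.(0 + ((rec X. b.a.(0 + (X + 0) + b.d.X)) + 0) + b.d.(rec X. b.a.(0 + (X + 0) + b.d.X))) :: =a=> v2
  v2 = 0 + ((rec X. b.a.(0 + (X + 0) + b.d.X)) + 0) + b.d.(rec X. b.a.(0 + (X + 0) + b.d.X)) :: =b=> v1, =b=> v3
  v3 = d.(rec X. b.a.(0 + (X + 0) + b.d.X)) :: =d=> v0
Executing baa from P (initial set {u0}):
  [1] b ⇒ {u1}
  [2] a ⇒ {u2}
  [3] a ⇒ {u3}
  — P admits the full trace.
Executing baa from Q (initial set {v0}):
  [1] b ⇒ {v1}
  [2] a ⇒ {v2}
  [3] a ⇒ ∅ (Q stuck)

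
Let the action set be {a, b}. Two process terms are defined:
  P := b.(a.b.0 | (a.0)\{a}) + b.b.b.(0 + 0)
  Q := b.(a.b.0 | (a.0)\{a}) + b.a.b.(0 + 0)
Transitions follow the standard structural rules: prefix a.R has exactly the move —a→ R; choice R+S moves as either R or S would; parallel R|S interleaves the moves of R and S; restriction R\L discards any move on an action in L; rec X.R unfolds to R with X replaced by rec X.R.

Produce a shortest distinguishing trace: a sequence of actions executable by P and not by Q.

Reachable graph of P (7 states):
  s0 = b.(a.b.0 | (a.0)\{a}) + b.b.b.(0 + 0) → =b=> s1, =b=> s2
  s1 = a.b.0 | (a.0)\{a} → =a=> s3
  s2 = b.b.(0 + 0) → =b=> s4
  s3 = b.0 | (a.0)\{a} → =b=> s5
  s4 = b.(0 + 0) → =b=> s6
  s5 = 0 | (a.0)\{a} → (no moves)
  s6 = 0 + 0 → (no moves)
Reachable graph of Q (7 states):
  t0 = b.(a.b.0 | (a.0)\{a}) + b.a.b.(0 + 0) → =b=> t1, =b=> t2
  t1 = a.b.(0 + 0) → =a=> t3
  t2 = a.b.0 | (a.0)\{a} → =a=> t4
  t3 = b.(0 + 0) → =b=> t5
  t4 = b.0 | (a.0)\{a} → =b=> t6
  t5 = 0 + 0 → (no moves)
  t6 = 0 | (a.0)\{a} → (no moves)
Executing bb from P (initial set {s0}):
  [1] b ⇒ {s1, s2}
  [2] b ⇒ {s4}
  ✓ P
Executing bb from Q (initial set {t0}):
  [1] b ⇒ {t1, t2}
  [2] b ⇒ ∅  — Q cannot continue

bb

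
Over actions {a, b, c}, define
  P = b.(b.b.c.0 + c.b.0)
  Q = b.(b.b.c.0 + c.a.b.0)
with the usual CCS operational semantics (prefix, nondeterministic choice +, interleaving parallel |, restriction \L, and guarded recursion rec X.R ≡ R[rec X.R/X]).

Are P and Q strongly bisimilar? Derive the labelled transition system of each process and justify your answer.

P's transition system — 6 states:
  p0 = b.(b.b.c.0 + c.b.0) :: -b-> p1
  p1 = b.b.c.0 + c.b.0 :: -b-> p2, -c-> p3
  p2 = b.c.0 :: -b-> p4
  p3 = b.0 :: -b-> p5
  p4 = c.0 :: -c-> p5
  p5 = 0 :: ·
Q's transition system — 7 states:
  q0 = b.(b.b.c.0 + c.a.b.0) :: -b-> q1
  q1 = b.b.c.0 + c.a.b.0 :: -b-> q2, -c-> q3
  q2 = b.c.0 :: -b-> q4
  q3 = a.b.0 :: -a-> q5
  q4 = c.0 :: -c-> q6
  q5 = b.0 :: -b-> q6
  q6 = 0 :: ·
Coarsest stable partition (strong bisimilarity classes):
  B0 = {p0}
  B1 = {p1}
  B2 = {p2, q2}
  B3 = {p4, q4}
  B4 = {p5, q6}
  B5 = {p3, q5}
  B6 = {q0}
  B7 = {q1}
  B8 = {q3}
p0 ∈ B0, q0 ∈ B6 → different blocks

P ≁ Q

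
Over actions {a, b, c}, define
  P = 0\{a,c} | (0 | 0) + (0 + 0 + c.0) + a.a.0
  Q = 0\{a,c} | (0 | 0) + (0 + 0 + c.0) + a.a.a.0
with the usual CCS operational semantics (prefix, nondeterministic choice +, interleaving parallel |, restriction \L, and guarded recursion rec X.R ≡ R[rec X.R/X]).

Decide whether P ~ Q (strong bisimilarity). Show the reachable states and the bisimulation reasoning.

LTS(P): 3 reachable states
  s0 = 0\{a,c} | (0 | 0) + (0 + 0 + c.0) + a.a.0 :: --a--▸ s1, --c--▸ s2
  s1 = a.0 :: --a--▸ s2
  s2 = 0 :: deadlocked
LTS(Q): 4 reachable states
  t0 = 0\{a,c} | (0 | 0) + (0 + 0 + c.0) + a.a.a.0 :: --a--▸ t1, --c--▸ t2
  t1 = a.a.0 :: --a--▸ t3
  t2 = 0 :: deadlocked
  t3 = a.0 :: --a--▸ t2
Coarsest stable partition (strong bisimilarity classes):
  B0 = {s0}
  B1 = {s1, t3}
  B2 = {s2, t2}
  B3 = {t0}
  B4 = {t1}
s0 ∈ B0, t0 ∈ B3 → different blocks

not bisimilar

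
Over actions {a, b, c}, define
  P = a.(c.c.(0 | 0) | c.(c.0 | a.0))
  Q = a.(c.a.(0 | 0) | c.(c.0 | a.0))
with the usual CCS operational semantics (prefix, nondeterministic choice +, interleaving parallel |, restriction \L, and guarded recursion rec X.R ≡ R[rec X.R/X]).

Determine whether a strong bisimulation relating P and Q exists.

Reachable graph of P (16 states):
  u0 = a.(c.c.(0 | 0) | c.(c.0 | a.0)) :: --a--▸ u1
  u1 = c.c.(0 | 0) | c.(c.0 | a.0) :: --c--▸ u2, --c--▸ u3
  u2 = c.(0 | 0) | c.(c.0 | a.0) :: --c--▸ u4, --c--▸ u5
  u3 = c.c.(0 | 0) | (c.0 | a.0) :: --a--▸ u6, --c--▸ u5, --c--▸ u7
  u4 = 0 | 0 | c.(c.0 | a.0) :: --c--▸ u8
  u5 = c.(0 | 0) | (c.0 | a.0) :: --a--▸ u9, --c--▸ u10, --c--▸ u8
  u6 = c.c.(0 | 0) | (c.0 | 0) :: --c--▸ u11, --c--▸ u9
  u7 = c.c.(0 | 0) | (0 | a.0) :: --a--▸ u11, --c--▸ u10
  u8 = 0 | 0 | (c.0 | a.0) :: --a--▸ u12, --c--▸ u13
  u9 = c.(0 | 0) | (c.0 | 0) :: --c--▸ u12, --c--▸ u14
  u10 = c.(0 | 0) | (0 | a.0) :: --a--▸ u14, --c--▸ u13
  u11 = c.c.(0 | 0) | (0 | 0) :: --c--▸ u14
  u12 = 0 | 0 | (c.0 | 0) :: --c--▸ u15
  u13 = 0 | 0 | (0 | a.0) :: --a--▸ u15
  u14 = c.(0 | 0) | (0 | 0) :: --c--▸ u15
  u15 = 0 | 0 | (0 | 0) :: stopped
Reachable graph of Q (16 states):
  v0 = a.(c.a.(0 | 0) | c.(c.0 | a.0)) :: --a--▸ v1
  v1 = c.a.(0 | 0) | c.(c.0 | a.0) :: --c--▸ v2, --c--▸ v3
  v2 = a.(0 | 0) | c.(c.0 | a.0) :: --a--▸ v4, --c--▸ v5
  v3 = c.a.(0 | 0) | (c.0 | a.0) :: --a--▸ v6, --c--▸ v5, --c--▸ v7
  v4 = 0 | 0 | c.(c.0 | a.0) :: --c--▸ v8
  v5 = a.(0 | 0) | (c.0 | a.0) :: --a--▸ v8, --a--▸ v9, --c--▸ v10
  v6 = c.a.(0 | 0) | (c.0 | 0) :: --c--▸ v11, --c--▸ v9
  v7 = c.a.(0 | 0) | (0 | a.0) :: --a--▸ v11, --c--▸ v10
  v8 = 0 | 0 | (c.0 | a.0) :: --a--▸ v12, --c--▸ v13
  v9 = a.(0 | 0) | (c.0 | 0) :: --a--▸ v12, --c--▸ v14
  v10 = a.(0 | 0) | (0 | a.0) :: --a--▸ v13, --a--▸ v14
  v11 = c.a.(0 | 0) | (0 | 0) :: --c--▸ v14
  v12 = 0 | 0 | (c.0 | 0) :: --c--▸ v15
  v13 = 0 | 0 | (0 | a.0) :: --a--▸ v15
  v14 = a.(0 | 0) | (0 | 0) :: --a--▸ v15
  v15 = 0 | 0 | (0 | 0) :: stopped
Coarsest stable partition (strong bisimilarity classes):
  B0 = {u0}
  B1 = {u1}
  B2 = {u2}
  B3 = {u4, v4}
  B4 = {u10, u8, v8, v9}
  B5 = {u12, u14, v12}
  B6 = {u15, v15}
  B7 = {u13, v13, v14}
  B8 = {u5, u7}
  B9 = {u11, u9}
  B10 = {u3}
  B11 = {u6}
  B12 = {v0}
  B13 = {v1}
  B14 = {v2}
  B15 = {v5}
  B16 = {v10}
  B17 = {v3}
  B18 = {v6}
  B19 = {v11}
  B20 = {v7}
u0 ∈ B0, v0 ∈ B12 → different blocks

P ≁ Q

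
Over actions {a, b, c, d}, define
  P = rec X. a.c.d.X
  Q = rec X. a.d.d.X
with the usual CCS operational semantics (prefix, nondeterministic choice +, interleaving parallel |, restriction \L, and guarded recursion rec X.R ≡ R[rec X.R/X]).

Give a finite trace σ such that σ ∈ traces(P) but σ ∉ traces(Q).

ac

LTS(P): 3 reachable states
  p0 = rec X. a.c.d.X → =a=> p1
  p1 = c.d.(rec X. a.c.d.X) → =c=> p2
  p2 = d.(rec X. a.c.d.X) → =d=> p0
LTS(Q): 3 reachable states
  q0 = rec X. a.d.d.X → =a=> q1
  q1 = d.d.(rec X. a.d.d.X) → =d=> q2
  q2 = d.(rec X. a.d.d.X) → =d=> q0
Run σ = ⟨ac⟩ on P: start {p0}
  [1] a ⇒ {p1}
  [2] c ⇒ {p2}
  P completes σ.
Run σ = ⟨ac⟩ on Q: start {q0}
  [1] a ⇒ {q1}
  [2] c ⇒ ∅  — Q cannot continue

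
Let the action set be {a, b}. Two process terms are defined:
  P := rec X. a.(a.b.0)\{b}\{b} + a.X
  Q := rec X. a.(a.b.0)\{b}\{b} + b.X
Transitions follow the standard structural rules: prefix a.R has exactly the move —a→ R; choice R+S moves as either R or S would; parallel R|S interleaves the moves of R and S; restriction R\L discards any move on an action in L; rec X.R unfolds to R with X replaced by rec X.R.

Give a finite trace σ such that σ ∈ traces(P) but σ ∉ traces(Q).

Reachable graph of P (3 states):
  m0 = rec X. a.(a.b.0)\{b}\{b} + a.X | ··a··> m0, ··a··> m1
  m1 = (a.b.0)\{b}\{b} | ··a··> m2
  m2 = (b.0)\{b}\{b} | deadlocked
Reachable graph of Q (3 states):
  n0 = rec X. a.(a.b.0)\{b}\{b} + b.X | ··a··> n1, ··b··> n0
  n1 = (a.b.0)\{b}\{b} | ··a··> n2
  n2 = (b.0)\{b}\{b} | deadlocked
Run σ = ⟨aaa⟩ on P: start {m0}
  [1] a ⇒ {m0, m1}
  [2] a ⇒ {m0, m1, m2}
  [3] a ⇒ {m0, m1, m2}
  — P admits the full trace.
Run σ = ⟨aaa⟩ on Q: start {n0}
  [1] a ⇒ {n1}
  [2] a ⇒ {n2}
  [3] a ⇒ ∅  — Q cannot continue

aaa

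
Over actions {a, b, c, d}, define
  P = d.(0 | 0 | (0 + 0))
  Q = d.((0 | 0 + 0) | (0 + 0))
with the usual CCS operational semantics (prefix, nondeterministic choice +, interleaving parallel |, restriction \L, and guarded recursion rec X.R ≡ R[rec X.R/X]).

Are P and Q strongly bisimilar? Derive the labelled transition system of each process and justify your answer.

YES

LTS(P): 2 reachable states
  m0 = d.(0 | 0 | (0 + 0)) :: —d→ m1
  m1 = 0 | 0 | (0 + 0) :: (no moves)
LTS(Q): 2 reachable states
  n0 = d.((0 | 0 + 0) | (0 + 0)) :: —d→ n1
  n1 = (0 | 0 + 0) | (0 + 0) :: (no moves)
Coarsest stable partition (strong bisimilarity classes):
  B0 = {m0, n0}
  B1 = {m1, n1}
m0 ∈ B0, n0 ∈ B0 → same block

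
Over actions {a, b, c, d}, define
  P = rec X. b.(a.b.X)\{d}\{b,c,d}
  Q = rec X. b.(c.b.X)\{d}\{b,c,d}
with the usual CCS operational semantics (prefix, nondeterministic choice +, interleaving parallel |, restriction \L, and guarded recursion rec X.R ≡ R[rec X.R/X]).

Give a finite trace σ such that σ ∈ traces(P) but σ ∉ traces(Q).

Reachable graph of P (3 states):
  m0 = rec X. b.(a.b.X)\{d}\{b,c,d} has moves =b=> m1
  m1 = (a.b.(rec X. b.(a.b.X)\{d}\{b,c,d}))\{d}\{b,c,d} has moves =a=> m2
  m2 = (b.(rec X. b.(a.b.X)\{d}\{b,c,d}))\{d}\{b,c,d} has moves stopped
Reachable graph of Q (2 states):
  n0 = rec X. b.(c.b.X)\{d}\{b,c,d} has moves =b=> n1
  n1 = (c.b.(rec X. b.(c.b.X)\{d}\{b,c,d}))\{d}\{b,c,d} has moves stopped
Executing ba from P (initial set {m0}):
  after b @ step 1: {m1}
  after a @ step 2: {m2}
  ✓ P
Executing ba from Q (initial set {n0}):
  after b @ step 1: {n1}
  after a @ step 2: ∅ (Q stuck)

ba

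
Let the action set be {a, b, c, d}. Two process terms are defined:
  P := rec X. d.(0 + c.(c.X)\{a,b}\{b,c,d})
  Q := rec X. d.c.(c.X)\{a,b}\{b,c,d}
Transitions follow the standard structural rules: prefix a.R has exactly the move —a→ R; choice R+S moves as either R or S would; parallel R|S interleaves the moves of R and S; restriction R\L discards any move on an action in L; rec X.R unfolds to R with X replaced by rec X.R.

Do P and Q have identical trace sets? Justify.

trace-equivalent

P's transition system — 3 states:
  p0 = rec X. d.(0 + c.(c.X)\{a,b}\{b,c,d}) | =d=> p1
  p1 = 0 + c.(c.(rec X. d.(0 + c.(c.X)\{a,b}\{b,c,d})))\{a,b}\{b,c,d} | =c=> p2
  p2 = (c.(rec X. d.(0 + c.(c.X)\{a,b}\{b,c,d})))\{a,b}\{b,c,d} | stopped
Q's transition system — 3 states:
  q0 = rec X. d.c.(c.X)\{a,b}\{b,c,d} | =d=> q1
  q1 = c.(c.(rec X. d.c.(c.X)\{a,b}\{b,c,d}))\{a,b}\{b,c,d} | =c=> q2
  q2 = (c.(rec X. d.c.(c.X)\{a,b}\{b,c,d}))\{a,b}\{b,c,d} | stopped
Bisimilarity quotient blocks:
  B0 = {p0, q0}
  B1 = {p1, q1}
  B2 = {p2, q2}
p0 ∈ B0, q0 ∈ B0 → same block
Bisimilar ⇒ trace-equivalent.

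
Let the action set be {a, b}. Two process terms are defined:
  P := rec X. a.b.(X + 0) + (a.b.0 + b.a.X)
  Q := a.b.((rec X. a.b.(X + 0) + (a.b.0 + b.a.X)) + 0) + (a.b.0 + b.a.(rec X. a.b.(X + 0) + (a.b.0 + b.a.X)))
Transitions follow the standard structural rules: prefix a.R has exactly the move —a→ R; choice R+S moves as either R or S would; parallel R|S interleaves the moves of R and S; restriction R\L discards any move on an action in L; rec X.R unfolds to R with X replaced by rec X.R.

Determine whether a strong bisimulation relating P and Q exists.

bisimilar

Reachable graph of P (6 states):
  s0 = rec X. a.b.(X + 0) + (a.b.0 + b.a.X) → -a-> s1, -a-> s2, -b-> s3
  s1 = b.((rec X. a.b.(X + 0) + (a.b.0 + b.a.X)) + 0) → -b-> s4
  s2 = b.0 → -b-> s5
  s3 = a.(rec X. a.b.(X + 0) + (a.b.0 + b.a.X)) → -a-> s0
  s4 = (rec X. a.b.(X + 0) + (a.b.0 + b.a.X)) + 0 → -a-> s1, -a-> s2, -b-> s3
  s5 = 0 → (no moves)
Reachable graph of Q (7 states):
  t0 = a.b.((rec X. a.b.(X + 0) + (a.b.0 + b.a.X)) + 0) + (a.b.0 + b.a.(rec X. a.b.(X + 0) + (a.b.0 + b.a.X))) → -a-> t1, -a-> t2, -b-> t3
  t1 = b.((rec X. a.b.(X + 0) + (a.b.0 + b.a.X)) + 0) → -b-> t4
  t2 = b.0 → -b-> t5
  t3 = a.(rec X. a.b.(X + 0) + (a.b.0 + b.a.X)) → -a-> t6
  t4 = (rec X. a.b.(X + 0) + (a.b.0 + b.a.X)) + 0 → -a-> t1, -a-> t2, -b-> t3
  t5 = 0 → (no moves)
  t6 = rec X. a.b.(X + 0) + (a.b.0 + b.a.X) → -a-> t1, -a-> t2, -b-> t3
Coarsest stable partition (strong bisimilarity classes):
  B0 = {s0, s4, t0, t4, t6}
  B1 = {s2, t2}
  B2 = {s5, t5}
  B3 = {s1, t1}
  B4 = {s3, t3}
s0 ∈ B0, t0 ∈ B0 → same block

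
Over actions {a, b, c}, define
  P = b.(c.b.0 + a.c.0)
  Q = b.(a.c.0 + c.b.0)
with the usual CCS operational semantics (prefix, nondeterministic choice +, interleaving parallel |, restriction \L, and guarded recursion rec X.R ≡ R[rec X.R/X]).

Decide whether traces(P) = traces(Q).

P's transition system — 5 states:
  m0 = b.(c.b.0 + a.c.0) | -b-> m1
  m1 = c.b.0 + a.c.0 | -a-> m2, -c-> m3
  m2 = c.0 | -c-> m4
  m3 = b.0 | -b-> m4
  m4 = 0 | (no moves)
Q's transition system — 5 states:
  n0 = b.(a.c.0 + c.b.0) | -b-> n1
  n1 = a.c.0 + c.b.0 | -a-> n2, -c-> n3
  n2 = c.0 | -c-> n4
  n3 = b.0 | -b-> n4
  n4 = 0 | (no moves)
Bisimilarity quotient blocks:
  B0 = {m0, n0}
  B1 = {m1, n1}
  B2 = {m2, n2}
  B3 = {m4, n4}
  B4 = {m3, n3}
m0 ∈ B0, n0 ∈ B0 → same block
Bisimilar ⇒ trace-equivalent.

trace-equivalent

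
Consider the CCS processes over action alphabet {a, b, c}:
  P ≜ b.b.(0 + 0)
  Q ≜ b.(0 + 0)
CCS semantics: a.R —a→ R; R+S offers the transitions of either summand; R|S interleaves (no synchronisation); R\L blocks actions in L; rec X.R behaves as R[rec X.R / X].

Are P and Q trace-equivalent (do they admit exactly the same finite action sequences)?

trace-distinct — witness ⟨bb⟩

Reachable graph of P (3 states):
  s0 = b.b.(0 + 0) ⊢ ··b··> s1
  s1 = b.(0 + 0) ⊢ ··b··> s2
  s2 = 0 + 0 ⊢ deadlocked
Reachable graph of Q (2 states):
  t0 = b.(0 + 0) ⊢ ··b··> t1
  t1 = 0 + 0 ⊢ deadlocked
Executing bb from P (initial set {s0}):
  [1] b ⇒ {s1}
  [2] b ⇒ {s2}
  ✓ P
Executing bb from Q (initial set {t0}):
  [1] b ⇒ {t1}
  [2] b ⇒ ∅ (Q stuck)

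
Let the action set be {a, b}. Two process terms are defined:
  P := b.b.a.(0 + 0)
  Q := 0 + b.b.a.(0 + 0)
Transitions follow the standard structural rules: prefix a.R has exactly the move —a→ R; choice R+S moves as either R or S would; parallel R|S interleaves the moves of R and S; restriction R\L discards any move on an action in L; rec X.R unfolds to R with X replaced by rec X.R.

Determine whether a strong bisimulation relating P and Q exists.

P ~ Q

P's transition system — 4 states:
  u0 = b.b.a.(0 + 0) | -b-> u1
  u1 = b.a.(0 + 0) | -b-> u2
  u2 = a.(0 + 0) | -a-> u3
  u3 = 0 + 0 | ·
Q's transition system — 4 states:
  v0 = 0 + b.b.a.(0 + 0) | -b-> v1
  v1 = b.a.(0 + 0) | -b-> v2
  v2 = a.(0 + 0) | -a-> v3
  v3 = 0 + 0 | ·
Partition-refinement fixed point:
  B0 = {u0, v0}
  B1 = {u1, v1}
  B2 = {u2, v2}
  B3 = {u3, v3}
u0 ∈ B0, v0 ∈ B0 → same block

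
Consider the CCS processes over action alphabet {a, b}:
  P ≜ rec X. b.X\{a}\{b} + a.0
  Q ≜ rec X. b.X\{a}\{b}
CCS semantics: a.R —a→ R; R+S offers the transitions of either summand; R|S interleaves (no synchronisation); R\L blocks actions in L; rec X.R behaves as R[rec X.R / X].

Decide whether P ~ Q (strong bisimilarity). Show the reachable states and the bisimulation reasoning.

P ≁ Q

Reachable graph of P (3 states):
  p0 = rec X. b.X\{a}\{b} + a.0 → —a→ p1, —b→ p2
  p1 = 0 → deadlocked
  p2 = (rec X. b.X\{a}\{b} + a.0)\{a}\{b} → deadlocked
Reachable graph of Q (2 states):
  q0 = rec X. b.X\{a}\{b} → —b→ q1
  q1 = (rec X. b.X\{a}\{b})\{a}\{b} → deadlocked
Partition-refinement fixed point:
  B0 = {p0}
  B1 = {p1, p2, q1}
  B2 = {q0}
p0 ∈ B0, q0 ∈ B2 → different blocks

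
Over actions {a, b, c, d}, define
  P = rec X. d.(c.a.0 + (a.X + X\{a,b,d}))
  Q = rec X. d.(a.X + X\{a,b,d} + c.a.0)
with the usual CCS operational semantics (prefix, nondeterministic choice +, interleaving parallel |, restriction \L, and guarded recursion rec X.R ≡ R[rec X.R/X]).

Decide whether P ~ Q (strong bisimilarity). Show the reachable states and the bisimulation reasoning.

bisimilar

P's transition system — 4 states:
  u0 = rec X. d.(c.a.0 + (a.X + X\{a,b,d})) ⊢ =d=> u1
  u1 = c.a.0 + (a.(rec X. d.(c.a.0 + (a.X + X\{a,b,d}))) + (rec X. d.(c.a.0 + (a.X + X\{a,b,d})))\{a,b,d}) ⊢ =a=> u0, =c=> u2
  u2 = a.0 ⊢ =a=> u3
  u3 = 0 ⊢ deadlocked
Q's transition system — 4 states:
  v0 = rec X. d.(a.X + X\{a,b,d} + c.a.0) ⊢ =d=> v1
  v1 = a.(rec X. d.(a.X + X\{a,b,d} + c.a.0)) + (rec X. d.(a.X + X\{a,b,d} + c.a.0))\{a,b,d} + c.a.0 ⊢ =a=> v0, =c=> v2
  v2 = a.0 ⊢ =a=> v3
  v3 = 0 ⊢ deadlocked
Coarsest stable partition (strong bisimilarity classes):
  B0 = {u0, v0}
  B1 = {u1, v1}
  B2 = {u2, v2}
  B3 = {u3, v3}
u0 ∈ B0, v0 ∈ B0 → same block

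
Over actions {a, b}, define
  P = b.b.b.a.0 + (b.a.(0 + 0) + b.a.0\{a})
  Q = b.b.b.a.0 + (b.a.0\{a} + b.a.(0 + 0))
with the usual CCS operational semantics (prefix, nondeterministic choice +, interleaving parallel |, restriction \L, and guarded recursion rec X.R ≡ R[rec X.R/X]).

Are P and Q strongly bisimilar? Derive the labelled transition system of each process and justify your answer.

LTS(P): 9 reachable states
  u0 = b.b.b.a.0 + (b.a.(0 + 0) + b.a.0\{a}) has moves -b-> u1, -b-> u2, -b-> u3
  u1 = a.(0 + 0) has moves -a-> u4
  u2 = a.0\{a} has moves -a-> u5
  u3 = b.b.a.0 has moves -b-> u6
  u4 = 0 + 0 has moves ·
  u5 = 0\{a} has moves ·
  u6 = b.a.0 has moves -b-> u7
  u7 = a.0 has moves -a-> u8
  u8 = 0 has moves ·
LTS(Q): 9 reachable states
  v0 = b.b.b.a.0 + (b.a.0\{a} + b.a.(0 + 0)) has moves -b-> v1, -b-> v2, -b-> v3
  v1 = a.(0 + 0) has moves -a-> v4
  v2 = a.0\{a} has moves -a-> v5
  v3 = b.b.a.0 has moves -b-> v6
  v4 = 0 + 0 has moves ·
  v5 = 0\{a} has moves ·
  v6 = b.a.0 has moves -b-> v7
  v7 = a.0 has moves -a-> v8
  v8 = 0 has moves ·
Bisimilarity quotient blocks:
  B0 = {u0, v0}
  B1 = {u1, u2, u7, v1, v2, v7}
  B2 = {u4, u5, u8, v4, v5, v8}
  B3 = {u3, v3}
  B4 = {u6, v6}
u0 ∈ B0, v0 ∈ B0 → same block

bisimilar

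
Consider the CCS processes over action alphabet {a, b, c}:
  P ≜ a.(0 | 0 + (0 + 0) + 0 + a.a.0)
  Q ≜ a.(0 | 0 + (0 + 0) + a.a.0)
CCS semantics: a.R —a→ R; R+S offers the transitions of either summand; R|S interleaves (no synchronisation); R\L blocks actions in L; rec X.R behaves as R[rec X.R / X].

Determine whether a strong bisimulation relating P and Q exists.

Reachable graph of P (4 states):
  u0 = a.(0 | 0 + (0 + 0) + 0 + a.a.0) :: -a-> u1
  u1 = 0 | 0 + (0 + 0) + 0 + a.a.0 :: -a-> u2
  u2 = a.0 :: -a-> u3
  u3 = 0 :: ∅
Reachable graph of Q (4 states):
  v0 = a.(0 | 0 + (0 + 0) + a.a.0) :: -a-> v1
  v1 = 0 | 0 + (0 + 0) + a.a.0 :: -a-> v2
  v2 = a.0 :: -a-> v3
  v3 = 0 :: ∅
Coarsest stable partition (strong bisimilarity classes):
  B0 = {u0, v0}
  B1 = {u1, v1}
  B2 = {u2, v2}
  B3 = {u3, v3}
u0 ∈ B0, v0 ∈ B0 → same block

bisimilar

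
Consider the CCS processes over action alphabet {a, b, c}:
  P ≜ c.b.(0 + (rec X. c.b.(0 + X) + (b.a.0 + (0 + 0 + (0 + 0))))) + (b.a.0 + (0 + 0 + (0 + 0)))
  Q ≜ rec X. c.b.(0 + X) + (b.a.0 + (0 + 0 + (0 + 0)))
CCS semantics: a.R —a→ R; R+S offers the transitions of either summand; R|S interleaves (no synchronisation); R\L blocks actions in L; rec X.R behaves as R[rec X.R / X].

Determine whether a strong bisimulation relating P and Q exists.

P's transition system — 5 states:
  m0 = c.b.(0 + (rec X. c.b.(0 + X) + (b.a.0 + (0 + 0 + (0 + 0))))) + (b.a.0 + (0 + 0 + (0 + 0))) :: =b=> m1, =c=> m2
  m1 = a.0 :: =a=> m3
  m2 = b.(0 + (rec X. c.b.(0 + X) + (b.a.0 + (0 + 0 + (0 + 0))))) :: =b=> m4
  m3 = 0 :: ·
  m4 = 0 + (rec X. c.b.(0 + X) + (b.a.0 + (0 + 0 + (0 + 0)))) :: =b=> m1, =c=> m2
Q's transition system — 5 states:
  n0 = rec X. c.b.(0 + X) + (b.a.0 + (0 + 0 + (0 + 0))) :: =b=> n1, =c=> n2
  n1 = a.0 :: =a=> n3
  n2 = b.(0 + (rec X. c.b.(0 + X) + (b.a.0 + (0 + 0 + (0 + 0))))) :: =b=> n4
  n3 = 0 :: ·
  n4 = 0 + (rec X. c.b.(0 + X) + (b.a.0 + (0 + 0 + (0 + 0)))) :: =b=> n1, =c=> n2
Coarsest stable partition (strong bisimilarity classes):
  B0 = {m0, m4, n0, n4}
  B1 = {m2, n2}
  B2 = {m1, n1}
  B3 = {m3, n3}
m0 ∈ B0, n0 ∈ B0 → same block

P ~ Q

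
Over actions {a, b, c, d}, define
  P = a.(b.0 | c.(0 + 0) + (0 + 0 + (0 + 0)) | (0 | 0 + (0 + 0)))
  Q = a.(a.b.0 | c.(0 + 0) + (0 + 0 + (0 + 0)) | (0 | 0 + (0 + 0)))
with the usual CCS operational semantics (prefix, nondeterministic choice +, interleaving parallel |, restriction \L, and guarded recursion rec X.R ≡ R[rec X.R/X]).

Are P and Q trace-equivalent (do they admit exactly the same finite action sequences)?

traces(P) ≠ traces(Q) — witness ⟨ab⟩

LTS(P): 5 reachable states
  u0 = a.(b.0 | c.(0 + 0) + (0 + 0 + (0 + 0)) | (0 | 0 + (0 + 0))) | --a--▸ u1
  u1 = b.0 | c.(0 + 0) + (0 + 0 + (0 + 0)) | (0 | 0 + (0 + 0)) | --b--▸ u2, --c--▸ u3
  u2 = 0 | c.(0 + 0) | --c--▸ u4
  u3 = b.0 | (0 + 0) | --b--▸ u4
  u4 = 0 | (0 + 0) | ·
LTS(Q): 7 reachable states
  v0 = a.(a.b.0 | c.(0 + 0) + (0 + 0 + (0 + 0)) | (0 | 0 + (0 + 0))) | --a--▸ v1
  v1 = a.b.0 | c.(0 + 0) + (0 + 0 + (0 + 0)) | (0 | 0 + (0 + 0)) | --a--▸ v2, --c--▸ v3
  v2 = b.0 | c.(0 + 0) | --b--▸ v4, --c--▸ v5
  v3 = a.b.0 | (0 + 0) | --a--▸ v5
  v4 = 0 | c.(0 + 0) | --c--▸ v6
  v5 = b.0 | (0 + 0) | --b--▸ v6
  v6 = 0 | (0 + 0) | ·
Executing ab from P (initial set {u0}):
  step 1 (a): {u1}
  step 2 (b): {u2}
  — P admits the full trace.
Executing ab from Q (initial set {v0}):
  step 1 (a): {v1}
  step 2 (b): ∅ (Q stuck)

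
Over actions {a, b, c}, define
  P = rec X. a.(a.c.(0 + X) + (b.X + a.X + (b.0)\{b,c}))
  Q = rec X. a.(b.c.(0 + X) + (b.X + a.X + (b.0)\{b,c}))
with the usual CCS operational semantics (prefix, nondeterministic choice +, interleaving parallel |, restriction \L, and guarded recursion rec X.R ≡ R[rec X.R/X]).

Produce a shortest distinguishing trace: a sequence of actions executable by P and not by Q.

Reachable graph of P (4 states):
  u0 = rec X. a.(a.c.(0 + X) + (b.X + a.X + (b.0)\{b,c})) :: =a=> u1
  u1 = a.c.(0 + (rec X. a.(a.c.(0 + X) + (b.X + a.X + (b.0)\{b,c})))) + (b.(rec X. a.(a.c.(0 + X) + (b.X + a.X + (b.0)\{b,c}))) + a.(rec X. a.(a.c.(0 + X) + (b.X + a.X + (b.0)\{b,c}))) + (b.0)\{b,c}) :: =a=> u0, =a=> u2, =b=> u0
  u2 = c.(0 + (rec X. a.(a.c.(0 + X) + (b.X + a.X + (b.0)\{b,c})))) :: =c=> u3
  u3 = 0 + (rec X. a.(a.c.(0 + X) + (b.X + a.X + (b.0)\{b,c}))) :: =a=> u1
Reachable graph of Q (4 states):
  v0 = rec X. a.(b.c.(0 + X) + (b.X + a.X + (b.0)\{b,c})) :: =a=> v1
  v1 = b.c.(0 + (rec X. a.(b.c.(0 + X) + (b.X + a.X + (b.0)\{b,c})))) + (b.(rec X. a.(b.c.(0 + X) + (b.X + a.X + (b.0)\{b,c}))) + a.(rec X. a.(b.c.(0 + X) + (b.X + a.X + (b.0)\{b,c}))) + (b.0)\{b,c}) :: =a=> v0, =b=> v0, =b=> v2
  v2 = c.(0 + (rec X. a.(b.c.(0 + X) + (b.X + a.X + (b.0)\{b,c})))) :: =c=> v3
  v3 = 0 + (rec X. a.(b.c.(0 + X) + (b.X + a.X + (b.0)\{b,c}))) :: =a=> v1
Trace ⟨aac⟩ through P, begin at {u0}:
  after a @ step 1: {u1}
  after a @ step 2: {u0, u2}
  after c @ step 3: {u3}
  ✓ P
Trace ⟨aac⟩ through Q, begin at {v0}:
  after a @ step 1: {v1}
  after a @ step 2: {v0}
  after c @ step 3: ∅  — Q cannot continue

aac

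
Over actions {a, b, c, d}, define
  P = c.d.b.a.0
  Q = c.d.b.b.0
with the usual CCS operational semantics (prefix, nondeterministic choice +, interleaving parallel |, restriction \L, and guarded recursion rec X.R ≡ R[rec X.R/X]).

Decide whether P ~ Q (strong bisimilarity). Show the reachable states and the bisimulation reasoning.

LTS(P): 5 reachable states
  m0 = c.d.b.a.0 has moves ··c··> m1
  m1 = d.b.a.0 has moves ··d··> m2
  m2 = b.a.0 has moves ··b··> m3
  m3 = a.0 has moves ··a··> m4
  m4 = 0 has moves stopped
LTS(Q): 5 reachable states
  n0 = c.d.b.b.0 has moves ··c··> n1
  n1 = d.b.b.0 has moves ··d··> n2
  n2 = b.b.0 has moves ··b··> n3
  n3 = b.0 has moves ··b··> n4
  n4 = 0 has moves stopped
Coarsest stable partition (strong bisimilarity classes):
  B0 = {m0}
  B1 = {m1}
  B2 = {m2}
  B3 = {m3}
  B4 = {m4, n4}
  B5 = {n0}
  B6 = {n1}
  B7 = {n2}
  B8 = {n3}
m0 ∈ B0, n0 ∈ B5 → different blocks

P ≁ Q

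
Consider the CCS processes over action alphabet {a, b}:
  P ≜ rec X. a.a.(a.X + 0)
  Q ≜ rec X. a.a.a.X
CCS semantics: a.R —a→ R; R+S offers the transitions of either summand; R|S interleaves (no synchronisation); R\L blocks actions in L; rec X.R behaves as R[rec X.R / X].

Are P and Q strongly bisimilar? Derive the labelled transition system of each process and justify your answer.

P ~ Q

LTS(P): 3 reachable states
  u0 = rec X. a.a.(a.X + 0) → --a--▸ u1
  u1 = a.(a.(rec X. a.a.(a.X + 0)) + 0) → --a--▸ u2
  u2 = a.(rec X. a.a.(a.X + 0)) + 0 → --a--▸ u0
LTS(Q): 3 reachable states
  v0 = rec X. a.a.a.X → --a--▸ v1
  v1 = a.a.(rec X. a.a.a.X) → --a--▸ v2
  v2 = a.(rec X. a.a.a.X) → --a--▸ v0
Coarsest stable partition (strong bisimilarity classes):
  B0 = {u0, u1, u2, v0, v1, v2}
u0 ∈ B0, v0 ∈ B0 → same block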